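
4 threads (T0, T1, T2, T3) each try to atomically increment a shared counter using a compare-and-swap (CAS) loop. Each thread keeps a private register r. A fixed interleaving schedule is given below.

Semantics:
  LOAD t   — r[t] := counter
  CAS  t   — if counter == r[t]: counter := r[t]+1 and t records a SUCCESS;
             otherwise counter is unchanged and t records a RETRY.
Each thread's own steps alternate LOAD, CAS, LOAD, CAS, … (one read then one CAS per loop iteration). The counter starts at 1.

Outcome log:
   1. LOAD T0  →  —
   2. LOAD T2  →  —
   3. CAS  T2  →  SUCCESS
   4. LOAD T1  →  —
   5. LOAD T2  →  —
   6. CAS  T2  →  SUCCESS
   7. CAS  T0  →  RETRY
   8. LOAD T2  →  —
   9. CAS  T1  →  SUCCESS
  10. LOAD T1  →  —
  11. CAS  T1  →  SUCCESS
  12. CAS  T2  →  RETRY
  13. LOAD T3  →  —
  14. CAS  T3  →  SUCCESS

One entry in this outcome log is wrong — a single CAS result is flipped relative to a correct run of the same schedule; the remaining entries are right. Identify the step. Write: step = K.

step = 9

Re-executing:
#1 T0 reads 1
#2 T2 reads 1
#3 T2 CAS(1→2) writes; counter now 2
#4 T1 reads 2
#5 T2 reads 2
#6 T2 CAS(2→3) writes; counter now 3
#7 T0 CAS(1→2) fails; counter now 3
#8 T2 reads 3
#9 T1 CAS(2→3) fails; counter now 3
#10 T1 reads 3
#11 T1 CAS(3→4) writes; counter now 4
#12 T2 CAS(3→4) fails; counter now 4
#13 T3 reads 4
#14 T3 CAS(4→5) writes; counter now 5
Flip is step 9.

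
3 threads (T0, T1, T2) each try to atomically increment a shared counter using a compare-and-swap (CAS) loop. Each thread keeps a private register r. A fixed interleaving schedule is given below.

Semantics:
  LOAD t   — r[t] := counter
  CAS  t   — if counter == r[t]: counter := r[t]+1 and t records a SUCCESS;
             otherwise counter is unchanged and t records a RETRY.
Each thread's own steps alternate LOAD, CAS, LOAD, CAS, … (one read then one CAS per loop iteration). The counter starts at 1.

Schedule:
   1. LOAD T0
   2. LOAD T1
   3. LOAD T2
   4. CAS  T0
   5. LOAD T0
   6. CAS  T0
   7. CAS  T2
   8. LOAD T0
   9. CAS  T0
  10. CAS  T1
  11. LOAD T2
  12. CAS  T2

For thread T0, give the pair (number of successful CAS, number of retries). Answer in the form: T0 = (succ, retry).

T0 = (3, 0)

T0 LOAD — after: cnt=1, r=1 — load
T1 LOAD — after: cnt=1, r=1 — load
T2 LOAD — after: cnt=1, r=1 — load
T0 CAS — after: cnt=2, r=1 — ok
T0 LOAD — after: cnt=2, r=2 — load
T0 CAS — after: cnt=3, r=2 — ok
T2 CAS — after: cnt=3, r=1 — retry
T0 LOAD — after: cnt=3, r=3 — load
T0 CAS — after: cnt=4, r=3 — ok
T1 CAS — after: cnt=4, r=1 — retry
T2 LOAD — after: cnt=4, r=4 — load
T2 CAS — after: cnt=5, r=4 — ok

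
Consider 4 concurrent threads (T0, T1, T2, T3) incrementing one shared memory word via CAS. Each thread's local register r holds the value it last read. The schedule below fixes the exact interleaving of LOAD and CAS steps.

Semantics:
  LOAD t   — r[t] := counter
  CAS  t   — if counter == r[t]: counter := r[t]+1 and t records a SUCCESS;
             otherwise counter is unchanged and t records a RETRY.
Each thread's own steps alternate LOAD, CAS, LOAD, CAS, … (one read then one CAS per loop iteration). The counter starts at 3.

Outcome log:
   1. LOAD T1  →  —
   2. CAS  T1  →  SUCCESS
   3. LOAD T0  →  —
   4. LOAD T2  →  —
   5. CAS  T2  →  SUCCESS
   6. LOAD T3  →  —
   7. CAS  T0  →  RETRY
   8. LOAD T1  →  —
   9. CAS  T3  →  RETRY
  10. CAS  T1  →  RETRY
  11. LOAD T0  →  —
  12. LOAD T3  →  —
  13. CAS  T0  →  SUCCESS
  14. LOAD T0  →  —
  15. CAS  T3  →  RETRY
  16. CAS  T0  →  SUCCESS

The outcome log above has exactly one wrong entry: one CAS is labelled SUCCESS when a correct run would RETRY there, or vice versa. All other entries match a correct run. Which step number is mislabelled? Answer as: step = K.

Reference trace:
T1 LOAD — after: cnt=3, r=3 — load
T1 CAS — after: cnt=4, r=3 — ok
T0 LOAD — after: cnt=4, r=4 — load
T2 LOAD — after: cnt=4, r=4 — load
T2 CAS — after: cnt=5, r=4 — ok
T3 LOAD — after: cnt=5, r=5 — load
T0 CAS — after: cnt=5, r=4 — retry
T1 LOAD — after: cnt=5, r=5 — load
T3 CAS — after: cnt=6, r=5 — ok
T1 CAS — after: cnt=6, r=5 — retry
T0 LOAD — after: cnt=6, r=6 — load
T3 LOAD — after: cnt=6, r=6 — load
T0 CAS — after: cnt=7, r=6 — ok
T0 LOAD — after: cnt=7, r=7 — load
T3 CAS — after: cnt=7, r=6 — retry
T0 CAS — after: cnt=8, r=7 — ok
Log disagrees first at step 9.

step = 9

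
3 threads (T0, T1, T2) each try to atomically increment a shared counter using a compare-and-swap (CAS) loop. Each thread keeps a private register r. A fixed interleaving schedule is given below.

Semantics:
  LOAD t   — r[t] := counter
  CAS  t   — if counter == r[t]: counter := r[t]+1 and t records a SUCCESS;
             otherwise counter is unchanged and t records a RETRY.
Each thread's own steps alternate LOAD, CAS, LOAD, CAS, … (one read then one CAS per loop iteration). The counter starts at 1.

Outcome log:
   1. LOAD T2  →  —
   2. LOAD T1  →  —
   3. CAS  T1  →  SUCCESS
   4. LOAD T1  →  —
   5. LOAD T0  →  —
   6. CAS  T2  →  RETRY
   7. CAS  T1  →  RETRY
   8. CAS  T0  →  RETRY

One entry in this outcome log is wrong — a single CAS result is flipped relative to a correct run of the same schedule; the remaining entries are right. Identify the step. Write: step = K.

step = 7

Re-executing:
   1) LOAD T2:  M=1  r_T2=1
   2) LOAD T1:  M=1  r_T1=1
   3) CAS  T1:  M=2  r_T1=1 ✓
   4) LOAD T1:  M=2  r_T1=2
   5) LOAD T0:  M=2  r_T0=2
   6) CAS  T2:  M=2  r_T2=1 ✗
   7) CAS  T1:  M=3  r_T1=2 ✓
   8) CAS  T0:  M=3  r_T0=2 ✗
Mismatch at 7.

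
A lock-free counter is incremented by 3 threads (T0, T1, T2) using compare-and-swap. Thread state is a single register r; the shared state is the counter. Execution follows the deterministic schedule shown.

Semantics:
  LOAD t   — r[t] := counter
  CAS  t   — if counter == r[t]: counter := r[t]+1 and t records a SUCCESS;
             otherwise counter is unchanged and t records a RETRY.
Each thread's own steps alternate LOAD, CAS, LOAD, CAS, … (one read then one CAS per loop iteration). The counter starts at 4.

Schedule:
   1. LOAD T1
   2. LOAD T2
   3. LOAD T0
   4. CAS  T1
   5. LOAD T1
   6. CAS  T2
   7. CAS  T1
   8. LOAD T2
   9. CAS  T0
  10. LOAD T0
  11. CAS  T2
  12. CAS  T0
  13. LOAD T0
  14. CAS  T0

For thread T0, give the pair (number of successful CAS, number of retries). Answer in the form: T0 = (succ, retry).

T0 = (1, 2)

step 1: T1 LOAD ⇒ load; ctr=4 reg=4
step 2: T2 LOAD ⇒ load; ctr=4 reg=4
step 3: T0 LOAD ⇒ load; ctr=4 reg=4
step 4: T1 CAS ⇒ ok; ctr=5 reg=4
step 5: T1 LOAD ⇒ load; ctr=5 reg=5
step 6: T2 CAS ⇒ retry; ctr=5 reg=4
step 7: T1 CAS ⇒ ok; ctr=6 reg=5
step 8: T2 LOAD ⇒ load; ctr=6 reg=6
step 9: T0 CAS ⇒ retry; ctr=6 reg=4
step 10: T0 LOAD ⇒ load; ctr=6 reg=6
step 11: T2 CAS ⇒ ok; ctr=7 reg=6
step 12: T0 CAS ⇒ retry; ctr=7 reg=6
step 13: T0 LOAD ⇒ load; ctr=7 reg=7
step 14: T0 CAS ⇒ ok; ctr=8 reg=7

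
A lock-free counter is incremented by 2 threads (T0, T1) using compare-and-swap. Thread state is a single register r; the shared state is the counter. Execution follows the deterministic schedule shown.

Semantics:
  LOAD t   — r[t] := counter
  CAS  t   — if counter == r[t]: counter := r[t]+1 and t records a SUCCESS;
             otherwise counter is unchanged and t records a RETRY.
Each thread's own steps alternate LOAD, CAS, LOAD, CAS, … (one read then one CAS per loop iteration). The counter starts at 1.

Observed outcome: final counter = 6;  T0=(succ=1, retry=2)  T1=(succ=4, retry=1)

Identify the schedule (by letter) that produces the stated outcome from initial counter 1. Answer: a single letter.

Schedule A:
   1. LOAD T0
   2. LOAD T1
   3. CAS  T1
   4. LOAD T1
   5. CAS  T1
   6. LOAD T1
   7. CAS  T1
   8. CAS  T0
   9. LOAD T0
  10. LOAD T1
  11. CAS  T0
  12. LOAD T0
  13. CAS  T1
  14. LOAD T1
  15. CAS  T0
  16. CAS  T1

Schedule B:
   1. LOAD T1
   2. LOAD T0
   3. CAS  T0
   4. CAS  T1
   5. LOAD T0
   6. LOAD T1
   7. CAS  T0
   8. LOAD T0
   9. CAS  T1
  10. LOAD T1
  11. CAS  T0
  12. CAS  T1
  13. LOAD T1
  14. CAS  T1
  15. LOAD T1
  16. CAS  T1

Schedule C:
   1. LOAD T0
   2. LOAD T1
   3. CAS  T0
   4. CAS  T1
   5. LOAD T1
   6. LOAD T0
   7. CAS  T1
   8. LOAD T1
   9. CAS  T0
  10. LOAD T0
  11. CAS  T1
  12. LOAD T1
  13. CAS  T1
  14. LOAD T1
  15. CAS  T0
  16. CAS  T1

Tracing schedule C:
T0 LOAD — after: cnt=1, r=1 — load
T1 LOAD — after: cnt=1, r=1 — load
T0 CAS — after: cnt=2, r=1 — ok
T1 CAS — after: cnt=2, r=1 — retry
T1 LOAD — after: cnt=2, r=2 — load
T0 LOAD — after: cnt=2, r=2 — load
T1 CAS — after: cnt=3, r=2 — ok
T1 LOAD — after: cnt=3, r=3 — load
T0 CAS — after: cnt=3, r=2 — retry
T0 LOAD — after: cnt=3, r=3 — load
T1 CAS — after: cnt=4, r=3 — ok
T1 LOAD — after: cnt=4, r=4 — load
T1 CAS — after: cnt=5, r=4 — ok
T1 LOAD — after: cnt=5, r=5 — load
T0 CAS — after: cnt=5, r=3 — retry
T1 CAS — after: cnt=6, r=5 — ok

C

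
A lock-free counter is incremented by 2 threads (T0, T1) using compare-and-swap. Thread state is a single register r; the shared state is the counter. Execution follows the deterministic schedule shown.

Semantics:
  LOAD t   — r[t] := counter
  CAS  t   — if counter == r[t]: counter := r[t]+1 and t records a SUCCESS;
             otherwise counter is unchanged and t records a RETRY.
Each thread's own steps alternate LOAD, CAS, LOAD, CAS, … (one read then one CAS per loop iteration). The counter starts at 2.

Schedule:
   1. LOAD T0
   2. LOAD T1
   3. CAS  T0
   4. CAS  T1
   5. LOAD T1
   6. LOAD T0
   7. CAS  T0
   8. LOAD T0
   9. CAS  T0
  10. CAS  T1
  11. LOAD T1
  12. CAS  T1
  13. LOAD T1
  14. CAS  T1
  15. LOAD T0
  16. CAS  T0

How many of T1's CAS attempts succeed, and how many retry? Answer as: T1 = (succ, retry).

T0 LOAD — after: cnt=2, r=2 — load
T1 LOAD — after: cnt=2, r=2 — load
T0 CAS — after: cnt=3, r=2 — ok
T1 CAS — after: cnt=3, r=2 — retry
T1 LOAD — after: cnt=3, r=3 — load
T0 LOAD — after: cnt=3, r=3 — load
T0 CAS — after: cnt=4, r=3 — ok
T0 LOAD — after: cnt=4, r=4 — load
T0 CAS — after: cnt=5, r=4 — ok
T1 CAS — after: cnt=5, r=3 — retry
T1 LOAD — after: cnt=5, r=5 — load
T1 CAS — after: cnt=6, r=5 — ok
T1 LOAD — after: cnt=6, r=6 — load
T1 CAS — after: cnt=7, r=6 — ok
T0 LOAD — after: cnt=7, r=7 — load
T0 CAS — after: cnt=8, r=7 — ok

T1 = (2, 2)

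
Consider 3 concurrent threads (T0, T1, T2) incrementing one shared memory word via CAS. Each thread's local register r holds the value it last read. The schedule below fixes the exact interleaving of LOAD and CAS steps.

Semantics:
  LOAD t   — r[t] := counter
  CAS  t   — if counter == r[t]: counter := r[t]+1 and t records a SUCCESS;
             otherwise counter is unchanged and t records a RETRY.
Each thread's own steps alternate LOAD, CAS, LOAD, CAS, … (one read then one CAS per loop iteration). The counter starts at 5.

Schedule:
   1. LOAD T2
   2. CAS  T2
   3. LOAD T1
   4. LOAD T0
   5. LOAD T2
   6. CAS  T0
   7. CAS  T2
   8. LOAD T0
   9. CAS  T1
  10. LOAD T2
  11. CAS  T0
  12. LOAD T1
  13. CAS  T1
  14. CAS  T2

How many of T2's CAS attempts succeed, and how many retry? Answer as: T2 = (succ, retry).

   1) LOAD T2:  M=5  r_T2=5
   2) CAS  T2:  M=6  r_T2=5 ✓
   3) LOAD T1:  M=6  r_T1=6
   4) LOAD T0:  M=6  r_T0=6
   5) LOAD T2:  M=6  r_T2=6
   6) CAS  T0:  M=7  r_T0=6 ✓
   7) CAS  T2:  M=7  r_T2=6 ✗
   8) LOAD T0:  M=7  r_T0=7
   9) CAS  T1:  M=7  r_T1=6 ✗
  10) LOAD T2:  M=7  r_T2=7
  11) CAS  T0:  M=8  r_T0=7 ✓
  12) LOAD T1:  M=8  r_T1=8
  13) CAS  T1:  M=9  r_T1=8 ✓
  14) CAS  T2:  M=9  r_T2=7 ✗

T2 = (1, 2)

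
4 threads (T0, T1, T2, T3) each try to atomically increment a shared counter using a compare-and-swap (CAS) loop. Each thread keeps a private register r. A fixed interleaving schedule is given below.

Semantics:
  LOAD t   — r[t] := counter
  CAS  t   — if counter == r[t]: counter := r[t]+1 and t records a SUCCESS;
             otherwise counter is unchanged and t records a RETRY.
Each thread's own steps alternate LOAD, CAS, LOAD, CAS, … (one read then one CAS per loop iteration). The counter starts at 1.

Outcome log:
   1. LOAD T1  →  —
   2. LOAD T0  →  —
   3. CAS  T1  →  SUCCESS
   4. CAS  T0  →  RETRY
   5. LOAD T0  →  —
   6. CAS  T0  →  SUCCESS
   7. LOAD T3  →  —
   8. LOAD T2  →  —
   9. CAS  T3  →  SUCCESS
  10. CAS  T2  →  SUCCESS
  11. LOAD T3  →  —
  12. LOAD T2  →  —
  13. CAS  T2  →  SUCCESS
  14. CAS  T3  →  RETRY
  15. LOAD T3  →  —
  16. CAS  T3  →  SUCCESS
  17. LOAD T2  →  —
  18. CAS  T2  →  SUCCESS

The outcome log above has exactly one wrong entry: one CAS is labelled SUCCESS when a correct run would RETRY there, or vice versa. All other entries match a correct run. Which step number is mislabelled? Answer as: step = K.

Correct run:
T1 LOAD — after: cnt=1, r=1 — load
T0 LOAD — after: cnt=1, r=1 — load
T1 CAS — after: cnt=2, r=1 — ok
T0 CAS — after: cnt=2, r=1 — retry
T0 LOAD — after: cnt=2, r=2 — load
T0 CAS — after: cnt=3, r=2 — ok
T3 LOAD — after: cnt=3, r=3 — load
T2 LOAD — after: cnt=3, r=3 — load
T3 CAS — after: cnt=4, r=3 — ok
T2 CAS — after: cnt=4, r=3 — retry
T3 LOAD — after: cnt=4, r=4 — load
T2 LOAD — after: cnt=4, r=4 — load
T2 CAS — after: cnt=5, r=4 — ok
T3 CAS — after: cnt=5, r=4 — retry
T3 LOAD — after: cnt=5, r=5 — load
T3 CAS — after: cnt=6, r=5 — ok
T2 LOAD — after: cnt=6, r=6 — load
T2 CAS — after: cnt=7, r=6 — ok
Log disagrees first at step 10.

step = 10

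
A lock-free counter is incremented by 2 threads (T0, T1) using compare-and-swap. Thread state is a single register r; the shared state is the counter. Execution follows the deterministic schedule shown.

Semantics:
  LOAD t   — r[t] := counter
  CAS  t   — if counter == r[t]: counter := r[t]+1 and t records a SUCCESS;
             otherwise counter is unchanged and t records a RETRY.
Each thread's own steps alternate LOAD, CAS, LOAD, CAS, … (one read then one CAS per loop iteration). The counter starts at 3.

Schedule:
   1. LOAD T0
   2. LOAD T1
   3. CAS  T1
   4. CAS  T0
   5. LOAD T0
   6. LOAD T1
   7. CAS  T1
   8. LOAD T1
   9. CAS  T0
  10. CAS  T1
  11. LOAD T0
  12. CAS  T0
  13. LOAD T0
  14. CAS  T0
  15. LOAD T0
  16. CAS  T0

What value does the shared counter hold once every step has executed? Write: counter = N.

counter = 9

[1] T0.load  rd  (counter 3, T0.r 3)
[2] T1.load  rd  (counter 3, T1.r 3)
[3] T1.cas  hit  (counter 4, T1.r 3)
[4] T0.cas  miss  (counter 4, T0.r 3)
[5] T0.load  rd  (counter 4, T0.r 4)
[6] T1.load  rd  (counter 4, T1.r 4)
[7] T1.cas  hit  (counter 5, T1.r 4)
[8] T1.load  rd  (counter 5, T1.r 5)
[9] T0.cas  miss  (counter 5, T0.r 4)
[10] T1.cas  hit  (counter 6, T1.r 5)
[11] T0.load  rd  (counter 6, T0.r 6)
[12] T0.cas  hit  (counter 7, T0.r 6)
[13] T0.load  rd  (counter 7, T0.r 7)
[14] T0.cas  hit  (counter 8, T0.r 7)
[15] T0.load  rd  (counter 8, T0.r 8)
[16] T0.cas  hit  (counter 9, T0.r 8)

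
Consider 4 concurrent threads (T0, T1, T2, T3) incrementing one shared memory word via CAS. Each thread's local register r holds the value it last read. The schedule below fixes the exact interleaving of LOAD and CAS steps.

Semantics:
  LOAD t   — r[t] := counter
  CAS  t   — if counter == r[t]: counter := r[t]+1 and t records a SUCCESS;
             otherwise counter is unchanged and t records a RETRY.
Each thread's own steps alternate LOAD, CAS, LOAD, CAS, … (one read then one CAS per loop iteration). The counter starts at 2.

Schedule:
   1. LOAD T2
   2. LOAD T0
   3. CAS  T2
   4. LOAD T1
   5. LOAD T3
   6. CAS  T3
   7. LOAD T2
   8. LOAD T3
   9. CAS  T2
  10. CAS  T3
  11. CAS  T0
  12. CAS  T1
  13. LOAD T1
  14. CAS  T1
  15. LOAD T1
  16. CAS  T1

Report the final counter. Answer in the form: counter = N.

step 1: T2 LOAD ⇒ load; ctr=2 reg=2
step 2: T0 LOAD ⇒ load; ctr=2 reg=2
step 3: T2 CAS ⇒ ok; ctr=3 reg=2
step 4: T1 LOAD ⇒ load; ctr=3 reg=3
step 5: T3 LOAD ⇒ load; ctr=3 reg=3
step 6: T3 CAS ⇒ ok; ctr=4 reg=3
step 7: T2 LOAD ⇒ load; ctr=4 reg=4
step 8: T3 LOAD ⇒ load; ctr=4 reg=4
step 9: T2 CAS ⇒ ok; ctr=5 reg=4
step 10: T3 CAS ⇒ retry; ctr=5 reg=4
step 11: T0 CAS ⇒ retry; ctr=5 reg=2
step 12: T1 CAS ⇒ retry; ctr=5 reg=3
step 13: T1 LOAD ⇒ load; ctr=5 reg=5
step 14: T1 CAS ⇒ ok; ctr=6 reg=5
step 15: T1 LOAD ⇒ load; ctr=6 reg=6
step 16: T1 CAS ⇒ ok; ctr=7 reg=6

counter = 7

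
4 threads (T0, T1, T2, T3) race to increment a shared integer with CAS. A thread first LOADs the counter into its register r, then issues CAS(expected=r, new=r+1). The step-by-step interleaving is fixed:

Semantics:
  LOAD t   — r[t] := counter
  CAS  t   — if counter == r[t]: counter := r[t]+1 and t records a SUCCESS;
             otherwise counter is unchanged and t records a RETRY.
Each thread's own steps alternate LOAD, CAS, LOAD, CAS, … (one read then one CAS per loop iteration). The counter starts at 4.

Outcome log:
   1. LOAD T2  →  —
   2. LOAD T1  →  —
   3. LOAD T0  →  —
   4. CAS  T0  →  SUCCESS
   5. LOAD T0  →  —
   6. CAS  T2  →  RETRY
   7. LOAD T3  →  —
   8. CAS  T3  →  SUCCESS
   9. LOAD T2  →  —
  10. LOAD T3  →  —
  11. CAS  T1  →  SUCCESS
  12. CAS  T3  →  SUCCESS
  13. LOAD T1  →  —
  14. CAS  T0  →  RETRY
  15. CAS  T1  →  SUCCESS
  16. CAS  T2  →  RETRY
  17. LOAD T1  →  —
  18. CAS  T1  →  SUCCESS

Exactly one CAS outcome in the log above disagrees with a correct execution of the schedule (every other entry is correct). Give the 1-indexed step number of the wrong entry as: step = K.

Reference trace:
1. LOAD T2 → mem=4 r[T2]=4 [LOAD]
2. LOAD T1 → mem=4 r[T1]=4 [LOAD]
3. LOAD T0 → mem=4 r[T0]=4 [LOAD]
4. CAS T0 → mem=5 r[T0]=4 [OK]
5. LOAD T0 → mem=5 r[T0]=5 [LOAD]
6. CAS T2 → mem=5 r[T2]=4 [RETRY]
7. LOAD T3 → mem=5 r[T3]=5 [LOAD]
8. CAS T3 → mem=6 r[T3]=5 [OK]
9. LOAD T2 → mem=6 r[T2]=6 [LOAD]
10. LOAD T3 → mem=6 r[T3]=6 [LOAD]
11. CAS T1 → mem=6 r[T1]=4 [RETRY]
12. CAS T3 → mem=7 r[T3]=6 [OK]
13. LOAD T1 → mem=7 r[T1]=7 [LOAD]
14. CAS T0 → mem=7 r[T0]=5 [RETRY]
15. CAS T1 → mem=8 r[T1]=7 [OK]
16. CAS T2 → mem=8 r[T2]=6 [RETRY]
17. LOAD T1 → mem=8 r[T1]=8 [LOAD]
18. CAS T1 → mem=9 r[T1]=8 [OK]
Flip is step 11.

step = 11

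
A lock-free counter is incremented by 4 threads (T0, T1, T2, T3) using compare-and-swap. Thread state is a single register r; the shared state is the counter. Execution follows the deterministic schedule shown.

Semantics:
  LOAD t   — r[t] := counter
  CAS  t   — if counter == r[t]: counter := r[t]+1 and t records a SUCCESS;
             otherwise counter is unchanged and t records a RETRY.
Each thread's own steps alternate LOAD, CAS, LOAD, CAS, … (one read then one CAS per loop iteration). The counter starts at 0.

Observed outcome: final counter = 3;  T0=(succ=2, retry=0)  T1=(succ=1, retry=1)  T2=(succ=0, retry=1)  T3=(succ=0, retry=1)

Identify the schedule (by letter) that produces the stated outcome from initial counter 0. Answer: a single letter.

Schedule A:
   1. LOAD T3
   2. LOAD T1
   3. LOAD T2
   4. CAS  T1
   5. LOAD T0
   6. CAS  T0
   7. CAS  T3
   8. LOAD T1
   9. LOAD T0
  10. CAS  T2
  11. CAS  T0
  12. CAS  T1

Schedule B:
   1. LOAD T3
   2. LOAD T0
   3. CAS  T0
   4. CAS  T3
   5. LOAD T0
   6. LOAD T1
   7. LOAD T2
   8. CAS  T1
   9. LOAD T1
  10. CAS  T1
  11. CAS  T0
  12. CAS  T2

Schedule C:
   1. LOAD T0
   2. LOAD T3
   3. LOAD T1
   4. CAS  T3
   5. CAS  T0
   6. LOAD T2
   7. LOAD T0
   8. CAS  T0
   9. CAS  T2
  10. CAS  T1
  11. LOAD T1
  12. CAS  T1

Tracing schedule A:
   1) LOAD T3:  M=0  r_T3=0
   2) LOAD T1:  M=0  r_T1=0
   3) LOAD T2:  M=0  r_T2=0
   4) CAS  T1:  M=1  r_T1=0 ✓
   5) LOAD T0:  M=1  r_T0=1
   6) CAS  T0:  M=2  r_T0=1 ✓
   7) CAS  T3:  M=2  r_T3=0 ✗
   8) LOAD T1:  M=2  r_T1=2
   9) LOAD T0:  M=2  r_T0=2
  10) CAS  T2:  M=2  r_T2=0 ✗
  11) CAS  T0:  M=3  r_T0=2 ✓
  12) CAS  T1:  M=3  r_T1=2 ✗

A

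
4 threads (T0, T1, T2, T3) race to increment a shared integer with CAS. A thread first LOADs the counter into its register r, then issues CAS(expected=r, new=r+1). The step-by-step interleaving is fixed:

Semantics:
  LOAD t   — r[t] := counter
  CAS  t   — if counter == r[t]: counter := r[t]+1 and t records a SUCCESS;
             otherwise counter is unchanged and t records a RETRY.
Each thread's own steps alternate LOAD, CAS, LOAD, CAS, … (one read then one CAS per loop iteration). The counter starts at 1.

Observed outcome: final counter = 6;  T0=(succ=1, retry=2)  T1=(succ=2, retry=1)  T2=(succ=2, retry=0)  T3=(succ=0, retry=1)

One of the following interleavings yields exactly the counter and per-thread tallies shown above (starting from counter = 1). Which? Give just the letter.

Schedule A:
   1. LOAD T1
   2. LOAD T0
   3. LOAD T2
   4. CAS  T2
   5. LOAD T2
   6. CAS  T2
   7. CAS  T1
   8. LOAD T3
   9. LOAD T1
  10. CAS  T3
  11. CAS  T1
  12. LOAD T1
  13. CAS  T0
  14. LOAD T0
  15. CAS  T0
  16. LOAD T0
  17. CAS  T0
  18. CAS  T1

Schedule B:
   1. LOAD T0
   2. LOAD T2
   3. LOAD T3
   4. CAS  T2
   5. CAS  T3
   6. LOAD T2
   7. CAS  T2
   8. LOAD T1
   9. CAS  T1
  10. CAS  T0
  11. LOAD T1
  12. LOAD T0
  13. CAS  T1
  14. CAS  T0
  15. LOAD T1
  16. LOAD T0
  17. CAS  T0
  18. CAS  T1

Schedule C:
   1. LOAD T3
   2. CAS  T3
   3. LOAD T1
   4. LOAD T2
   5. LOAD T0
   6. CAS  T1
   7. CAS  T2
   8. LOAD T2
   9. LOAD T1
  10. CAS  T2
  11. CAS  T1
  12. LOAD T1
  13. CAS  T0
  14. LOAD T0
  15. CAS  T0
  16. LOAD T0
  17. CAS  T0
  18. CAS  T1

Run B:
[1] T0.load  rd  (counter 1, T0.r 1)
[2] T2.load  rd  (counter 1, T2.r 1)
[3] T3.load  rd  (counter 1, T3.r 1)
[4] T2.cas  hit  (counter 2, T2.r 1)
[5] T3.cas  miss  (counter 2, T3.r 1)
[6] T2.load  rd  (counter 2, T2.r 2)
[7] T2.cas  hit  (counter 3, T2.r 2)
[8] T1.load  rd  (counter 3, T1.r 3)
[9] T1.cas  hit  (counter 4, T1.r 3)
[10] T0.cas  miss  (counter 4, T0.r 1)
[11] T1.load  rd  (counter 4, T1.r 4)
[12] T0.load  rd  (counter 4, T0.r 4)
[13] T1.cas  hit  (counter 5, T1.r 4)
[14] T0.cas  miss  (counter 5, T0.r 4)
[15] T1.load  rd  (counter 5, T1.r 5)
[16] T0.load  rd  (counter 5, T0.r 5)
[17] T0.cas  hit  (counter 6, T0.r 5)
[18] T1.cas  miss  (counter 6, T1.r 5)

B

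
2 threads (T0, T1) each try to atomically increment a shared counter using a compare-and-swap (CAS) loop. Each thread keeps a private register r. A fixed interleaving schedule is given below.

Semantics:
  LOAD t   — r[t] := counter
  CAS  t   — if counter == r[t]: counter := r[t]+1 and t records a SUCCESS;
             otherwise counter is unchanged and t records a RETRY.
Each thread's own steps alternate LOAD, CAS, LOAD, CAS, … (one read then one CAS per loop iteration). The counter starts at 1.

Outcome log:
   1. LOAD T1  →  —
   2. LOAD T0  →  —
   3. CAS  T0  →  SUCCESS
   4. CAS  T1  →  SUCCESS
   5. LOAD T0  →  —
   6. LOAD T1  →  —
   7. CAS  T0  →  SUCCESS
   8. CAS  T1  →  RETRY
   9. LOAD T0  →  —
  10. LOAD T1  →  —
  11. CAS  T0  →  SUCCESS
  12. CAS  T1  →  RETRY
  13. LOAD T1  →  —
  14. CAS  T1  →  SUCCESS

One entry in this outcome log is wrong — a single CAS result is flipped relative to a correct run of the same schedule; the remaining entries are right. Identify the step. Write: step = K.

Correct run:
T1 LOAD — after: cnt=1, r=1 — load
T0 LOAD — after: cnt=1, r=1 — load
T0 CAS — after: cnt=2, r=1 — ok
T1 CAS — after: cnt=2, r=1 — retry
T0 LOAD — after: cnt=2, r=2 — load
T1 LOAD — after: cnt=2, r=2 — load
T0 CAS — after: cnt=3, r=2 — ok
T1 CAS — after: cnt=3, r=2 — retry
T0 LOAD — after: cnt=3, r=3 — load
T1 LOAD — after: cnt=3, r=3 — load
T0 CAS — after: cnt=4, r=3 — ok
T1 CAS — after: cnt=4, r=3 — retry
T1 LOAD — after: cnt=4, r=4 — load
T1 CAS — after: cnt=5, r=4 — ok
Mismatch at 4.

step = 4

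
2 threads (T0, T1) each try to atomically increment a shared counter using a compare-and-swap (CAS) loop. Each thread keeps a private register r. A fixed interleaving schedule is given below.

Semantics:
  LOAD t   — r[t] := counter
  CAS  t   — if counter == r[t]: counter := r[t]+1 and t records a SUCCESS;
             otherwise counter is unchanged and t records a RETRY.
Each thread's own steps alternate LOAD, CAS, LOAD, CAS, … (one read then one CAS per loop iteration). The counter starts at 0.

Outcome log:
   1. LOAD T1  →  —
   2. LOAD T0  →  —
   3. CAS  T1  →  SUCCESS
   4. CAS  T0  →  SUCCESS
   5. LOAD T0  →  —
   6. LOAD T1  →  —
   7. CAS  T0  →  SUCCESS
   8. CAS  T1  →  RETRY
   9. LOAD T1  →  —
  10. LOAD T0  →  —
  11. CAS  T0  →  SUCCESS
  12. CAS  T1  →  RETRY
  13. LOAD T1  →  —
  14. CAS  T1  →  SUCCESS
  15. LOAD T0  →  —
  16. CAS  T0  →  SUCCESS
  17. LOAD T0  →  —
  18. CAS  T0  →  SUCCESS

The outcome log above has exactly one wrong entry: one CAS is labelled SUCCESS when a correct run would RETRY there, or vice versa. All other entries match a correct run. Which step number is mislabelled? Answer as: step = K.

step = 4

Correct run:
1. LOAD T1 → mem=0 r[T1]=0 [LOAD]
2. LOAD T0 → mem=0 r[T0]=0 [LOAD]
3. CAS T1 → mem=1 r[T1]=0 [OK]
4. CAS T0 → mem=1 r[T0]=0 [RETRY]
5. LOAD T0 → mem=1 r[T0]=1 [LOAD]
6. LOAD T1 → mem=1 r[T1]=1 [LOAD]
7. CAS T0 → mem=2 r[T0]=1 [OK]
8. CAS T1 → mem=2 r[T1]=1 [RETRY]
9. LOAD T1 → mem=2 r[T1]=2 [LOAD]
10. LOAD T0 → mem=2 r[T0]=2 [LOAD]
11. CAS T0 → mem=3 r[T0]=2 [OK]
12. CAS T1 → mem=3 r[T1]=2 [RETRY]
13. LOAD T1 → mem=3 r[T1]=3 [LOAD]
14. CAS T1 → mem=4 r[T1]=3 [OK]
15. LOAD T0 → mem=4 r[T0]=4 [LOAD]
16. CAS T0 → mem=5 r[T0]=4 [OK]
17. LOAD T0 → mem=5 r[T0]=5 [LOAD]
18. CAS T0 → mem=6 r[T0]=5 [OK]
Mismatch at 4.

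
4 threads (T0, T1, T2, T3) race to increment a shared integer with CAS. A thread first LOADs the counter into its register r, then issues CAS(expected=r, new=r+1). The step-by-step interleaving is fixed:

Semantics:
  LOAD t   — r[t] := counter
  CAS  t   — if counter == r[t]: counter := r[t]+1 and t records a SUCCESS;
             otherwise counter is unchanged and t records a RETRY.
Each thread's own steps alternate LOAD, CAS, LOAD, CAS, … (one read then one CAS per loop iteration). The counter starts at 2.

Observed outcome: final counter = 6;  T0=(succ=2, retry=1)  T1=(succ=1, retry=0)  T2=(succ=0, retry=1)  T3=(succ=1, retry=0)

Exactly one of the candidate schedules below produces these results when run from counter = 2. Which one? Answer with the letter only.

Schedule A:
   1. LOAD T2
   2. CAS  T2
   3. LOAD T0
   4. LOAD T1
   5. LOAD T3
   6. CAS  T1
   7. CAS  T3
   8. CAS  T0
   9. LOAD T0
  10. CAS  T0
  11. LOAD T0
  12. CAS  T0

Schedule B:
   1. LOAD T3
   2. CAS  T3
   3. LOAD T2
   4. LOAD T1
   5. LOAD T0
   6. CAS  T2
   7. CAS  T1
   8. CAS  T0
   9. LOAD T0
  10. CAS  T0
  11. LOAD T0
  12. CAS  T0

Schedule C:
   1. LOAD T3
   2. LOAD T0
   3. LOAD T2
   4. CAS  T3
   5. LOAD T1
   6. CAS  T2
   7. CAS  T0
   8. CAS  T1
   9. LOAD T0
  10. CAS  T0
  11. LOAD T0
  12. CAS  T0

Tracing schedule C:
1. LOAD T3 → mem=2 r[T3]=2 [LOAD]
2. LOAD T0 → mem=2 r[T0]=2 [LOAD]
3. LOAD T2 → mem=2 r[T2]=2 [LOAD]
4. CAS T3 → mem=3 r[T3]=2 [OK]
5. LOAD T1 → mem=3 r[T1]=3 [LOAD]
6. CAS T2 → mem=3 r[T2]=2 [RETRY]
7. CAS T0 → mem=3 r[T0]=2 [RETRY]
8. CAS T1 → mem=4 r[T1]=3 [OK]
9. LOAD T0 → mem=4 r[T0]=4 [LOAD]
10. CAS T0 → mem=5 r[T0]=4 [OK]
11. LOAD T0 → mem=5 r[T0]=5 [LOAD]
12. CAS T0 → mem=6 r[T0]=5 [OK]

C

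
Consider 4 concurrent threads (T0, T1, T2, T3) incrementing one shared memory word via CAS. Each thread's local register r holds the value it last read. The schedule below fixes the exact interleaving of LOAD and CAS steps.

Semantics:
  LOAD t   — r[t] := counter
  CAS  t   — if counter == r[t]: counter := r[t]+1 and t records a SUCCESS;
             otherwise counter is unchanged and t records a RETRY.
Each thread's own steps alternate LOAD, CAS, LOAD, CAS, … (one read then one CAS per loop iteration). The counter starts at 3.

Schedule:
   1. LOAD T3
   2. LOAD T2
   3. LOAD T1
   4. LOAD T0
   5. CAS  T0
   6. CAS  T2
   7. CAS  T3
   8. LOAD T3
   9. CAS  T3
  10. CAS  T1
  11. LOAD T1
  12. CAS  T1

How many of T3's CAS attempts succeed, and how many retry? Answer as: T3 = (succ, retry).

T3 = (1, 1)

T3 LOAD — after: cnt=3, r=3 — load
T2 LOAD — after: cnt=3, r=3 — load
T1 LOAD — after: cnt=3, r=3 — load
T0 LOAD — after: cnt=3, r=3 — load
T0 CAS — after: cnt=4, r=3 — ok
T2 CAS — after: cnt=4, r=3 — retry
T3 CAS — after: cnt=4, r=3 — retry
T3 LOAD — after: cnt=4, r=4 — load
T3 CAS — after: cnt=5, r=4 — ok
T1 CAS — after: cnt=5, r=3 — retry
T1 LOAD — after: cnt=5, r=5 — load
T1 CAS — after: cnt=6, r=5 — ok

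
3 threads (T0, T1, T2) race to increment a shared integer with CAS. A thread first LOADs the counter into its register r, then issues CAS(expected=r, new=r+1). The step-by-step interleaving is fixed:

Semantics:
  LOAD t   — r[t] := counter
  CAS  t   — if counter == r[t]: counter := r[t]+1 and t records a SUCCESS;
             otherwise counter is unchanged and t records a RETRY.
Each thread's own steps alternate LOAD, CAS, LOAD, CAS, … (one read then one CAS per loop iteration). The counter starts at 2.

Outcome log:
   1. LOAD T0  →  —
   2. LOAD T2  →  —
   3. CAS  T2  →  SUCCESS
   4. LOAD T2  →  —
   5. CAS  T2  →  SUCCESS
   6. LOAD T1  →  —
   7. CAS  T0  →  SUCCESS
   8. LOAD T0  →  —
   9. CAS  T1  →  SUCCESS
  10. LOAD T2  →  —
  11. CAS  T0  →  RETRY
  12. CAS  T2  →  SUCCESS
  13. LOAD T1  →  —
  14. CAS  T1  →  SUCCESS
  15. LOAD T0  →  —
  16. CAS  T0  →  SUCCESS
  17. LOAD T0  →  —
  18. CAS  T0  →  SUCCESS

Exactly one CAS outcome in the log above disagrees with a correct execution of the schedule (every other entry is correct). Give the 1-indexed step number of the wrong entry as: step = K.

step = 7

Re-executing:
   1) LOAD T0:  M=2  r_T0=2
   2) LOAD T2:  M=2  r_T2=2
   3) CAS  T2:  M=3  r_T2=2 ✓
   4) LOAD T2:  M=3  r_T2=3
   5) CAS  T2:  M=4  r_T2=3 ✓
   6) LOAD T1:  M=4  r_T1=4
   7) CAS  T0:  M=4  r_T0=2 ✗
   8) LOAD T0:  M=4  r_T0=4
   9) CAS  T1:  M=5  r_T1=4 ✓
  10) LOAD T2:  M=5  r_T2=5
  11) CAS  T0:  M=5  r_T0=4 ✗
  12) CAS  T2:  M=6  r_T2=5 ✓
  13) LOAD T1:  M=6  r_T1=6
  14) CAS  T1:  M=7  r_T1=6 ✓
  15) LOAD T0:  M=7  r_T0=7
  16) CAS  T0:  M=8  r_T0=7 ✓
  17) LOAD T0:  M=8  r_T0=8
  18) CAS  T0:  M=9  r_T0=8 ✓
Flip is step 7.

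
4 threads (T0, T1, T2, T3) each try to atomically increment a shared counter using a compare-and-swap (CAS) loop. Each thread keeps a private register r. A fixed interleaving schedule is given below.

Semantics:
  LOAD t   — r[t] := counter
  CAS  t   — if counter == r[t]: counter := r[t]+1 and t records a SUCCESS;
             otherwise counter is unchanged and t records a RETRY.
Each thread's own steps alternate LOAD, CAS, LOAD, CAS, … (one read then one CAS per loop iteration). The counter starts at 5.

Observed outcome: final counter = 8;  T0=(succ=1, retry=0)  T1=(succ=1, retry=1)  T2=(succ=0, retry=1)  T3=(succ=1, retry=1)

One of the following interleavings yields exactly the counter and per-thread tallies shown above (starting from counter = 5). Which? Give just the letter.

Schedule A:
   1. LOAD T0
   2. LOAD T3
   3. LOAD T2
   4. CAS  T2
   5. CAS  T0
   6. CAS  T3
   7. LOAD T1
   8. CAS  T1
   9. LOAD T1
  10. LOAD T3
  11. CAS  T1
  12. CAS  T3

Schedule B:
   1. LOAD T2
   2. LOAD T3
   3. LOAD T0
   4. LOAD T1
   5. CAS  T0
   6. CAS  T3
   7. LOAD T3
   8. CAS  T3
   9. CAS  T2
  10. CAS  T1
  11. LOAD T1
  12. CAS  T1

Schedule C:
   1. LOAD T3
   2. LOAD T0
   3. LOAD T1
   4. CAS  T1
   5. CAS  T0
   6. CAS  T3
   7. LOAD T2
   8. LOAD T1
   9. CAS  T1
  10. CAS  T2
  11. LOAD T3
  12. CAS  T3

B

Run B:
#1 T2 reads 5
#2 T3 reads 5
#3 T0 reads 5
#4 T1 reads 5
#5 T0 CAS(5→6) writes; counter now 6
#6 T3 CAS(5→6) fails; counter now 6
#7 T3 reads 6
#8 T3 CAS(6→7) writes; counter now 7
#9 T2 CAS(5→6) fails; counter now 7
#10 T1 CAS(5→6) fails; counter now 7
#11 T1 reads 7
#12 T1 CAS(7→8) writes; counter now 8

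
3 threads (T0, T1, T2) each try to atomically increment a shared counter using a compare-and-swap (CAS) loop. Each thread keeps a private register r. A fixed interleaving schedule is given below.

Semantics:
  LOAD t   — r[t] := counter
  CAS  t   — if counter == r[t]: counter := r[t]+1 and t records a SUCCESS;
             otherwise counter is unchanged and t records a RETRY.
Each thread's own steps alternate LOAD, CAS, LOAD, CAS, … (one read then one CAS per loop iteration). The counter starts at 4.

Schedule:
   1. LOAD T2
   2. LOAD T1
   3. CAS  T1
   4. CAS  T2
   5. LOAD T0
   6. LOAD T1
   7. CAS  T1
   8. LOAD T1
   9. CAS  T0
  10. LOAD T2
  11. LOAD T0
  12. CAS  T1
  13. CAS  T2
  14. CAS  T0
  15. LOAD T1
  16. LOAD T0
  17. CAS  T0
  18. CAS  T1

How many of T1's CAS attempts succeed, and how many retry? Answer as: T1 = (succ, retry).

[1] T2.load  rd  (counter 4, T2.r 4)
[2] T1.load  rd  (counter 4, T1.r 4)
[3] T1.cas  hit  (counter 5, T1.r 4)
[4] T2.cas  miss  (counter 5, T2.r 4)
[5] T0.load  rd  (counter 5, T0.r 5)
[6] T1.load  rd  (counter 5, T1.r 5)
[7] T1.cas  hit  (counter 6, T1.r 5)
[8] T1.load  rd  (counter 6, T1.r 6)
[9] T0.cas  miss  (counter 6, T0.r 5)
[10] T2.load  rd  (counter 6, T2.r 6)
[11] T0.load  rd  (counter 6, T0.r 6)
[12] T1.cas  hit  (counter 7, T1.r 6)
[13] T2.cas  miss  (counter 7, T2.r 6)
[14] T0.cas  miss  (counter 7, T0.r 6)
[15] T1.load  rd  (counter 7, T1.r 7)
[16] T0.load  rd  (counter 7, T0.r 7)
[17] T0.cas  hit  (counter 8, T0.r 7)
[18] T1.cas  miss  (counter 8, T1.r 7)

T1 = (3, 1)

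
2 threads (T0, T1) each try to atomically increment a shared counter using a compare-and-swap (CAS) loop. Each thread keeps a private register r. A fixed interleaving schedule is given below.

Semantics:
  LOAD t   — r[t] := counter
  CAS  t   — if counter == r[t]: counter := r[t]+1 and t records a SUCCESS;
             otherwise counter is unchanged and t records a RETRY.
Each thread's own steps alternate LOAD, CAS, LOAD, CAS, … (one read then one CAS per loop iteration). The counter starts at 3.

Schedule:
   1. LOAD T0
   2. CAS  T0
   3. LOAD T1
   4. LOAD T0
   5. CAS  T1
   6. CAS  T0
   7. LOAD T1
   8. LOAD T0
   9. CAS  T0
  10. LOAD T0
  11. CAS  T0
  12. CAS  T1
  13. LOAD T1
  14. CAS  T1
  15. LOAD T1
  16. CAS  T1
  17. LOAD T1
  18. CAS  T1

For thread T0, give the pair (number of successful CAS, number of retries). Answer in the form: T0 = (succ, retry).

1. LOAD T0 → mem=3 r[T0]=3 [LOAD]
2. CAS T0 → mem=4 r[T0]=3 [OK]
3. LOAD T1 → mem=4 r[T1]=4 [LOAD]
4. LOAD T0 → mem=4 r[T0]=4 [LOAD]
5. CAS T1 → mem=5 r[T1]=4 [OK]
6. CAS T0 → mem=5 r[T0]=4 [RETRY]
7. LOAD T1 → mem=5 r[T1]=5 [LOAD]
8. LOAD T0 → mem=5 r[T0]=5 [LOAD]
9. CAS T0 → mem=6 r[T0]=5 [OK]
10. LOAD T0 → mem=6 r[T0]=6 [LOAD]
11. CAS T0 → mem=7 r[T0]=6 [OK]
12. CAS T1 → mem=7 r[T1]=5 [RETRY]
13. LOAD T1 → mem=7 r[T1]=7 [LOAD]
14. CAS T1 → mem=8 r[T1]=7 [OK]
15. LOAD T1 → mem=8 r[T1]=8 [LOAD]
16. CAS T1 → mem=9 r[T1]=8 [OK]
17. LOAD T1 → mem=9 r[T1]=9 [LOAD]
18. CAS T1 → mem=10 r[T1]=9 [OK]

T0 = (3, 1)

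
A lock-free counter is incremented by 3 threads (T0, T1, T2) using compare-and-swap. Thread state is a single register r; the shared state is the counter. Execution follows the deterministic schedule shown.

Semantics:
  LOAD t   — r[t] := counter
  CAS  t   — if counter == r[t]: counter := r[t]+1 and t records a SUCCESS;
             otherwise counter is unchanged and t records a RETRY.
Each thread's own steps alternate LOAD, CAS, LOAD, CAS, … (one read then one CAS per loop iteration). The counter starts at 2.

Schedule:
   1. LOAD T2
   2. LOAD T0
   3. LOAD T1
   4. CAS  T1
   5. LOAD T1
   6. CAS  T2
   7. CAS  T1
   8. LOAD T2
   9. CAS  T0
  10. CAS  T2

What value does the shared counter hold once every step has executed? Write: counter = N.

counter = 5

step 1: T2 LOAD ⇒ load; ctr=2 reg=2
step 2: T0 LOAD ⇒ load; ctr=2 reg=2
step 3: T1 LOAD ⇒ load; ctr=2 reg=2
step 4: T1 CAS ⇒ ok; ctr=3 reg=2
step 5: T1 LOAD ⇒ load; ctr=3 reg=3
step 6: T2 CAS ⇒ retry; ctr=3 reg=2
step 7: T1 CAS ⇒ ok; ctr=4 reg=3
step 8: T2 LOAD ⇒ load; ctr=4 reg=4
step 9: T0 CAS ⇒ retry; ctr=4 reg=2
step 10: T2 CAS ⇒ ok; ctr=5 reg=4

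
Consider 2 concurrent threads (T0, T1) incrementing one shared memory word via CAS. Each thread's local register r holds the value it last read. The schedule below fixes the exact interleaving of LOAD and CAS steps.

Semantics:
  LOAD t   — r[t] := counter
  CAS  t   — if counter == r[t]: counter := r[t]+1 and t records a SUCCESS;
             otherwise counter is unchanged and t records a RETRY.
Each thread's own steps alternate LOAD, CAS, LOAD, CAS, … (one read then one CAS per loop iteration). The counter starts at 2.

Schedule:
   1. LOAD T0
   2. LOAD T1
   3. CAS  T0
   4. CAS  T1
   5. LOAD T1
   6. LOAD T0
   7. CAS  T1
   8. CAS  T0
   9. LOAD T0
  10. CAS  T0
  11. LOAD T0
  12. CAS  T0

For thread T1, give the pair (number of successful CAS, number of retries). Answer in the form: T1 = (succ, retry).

1. LOAD T0 → mem=2 r[T0]=2 [LOAD]
2. LOAD T1 → mem=2 r[T1]=2 [LOAD]
3. CAS T0 → mem=3 r[T0]=2 [OK]
4. CAS T1 → mem=3 r[T1]=2 [RETRY]
5. LOAD T1 → mem=3 r[T1]=3 [LOAD]
6. LOAD T0 → mem=3 r[T0]=3 [LOAD]
7. CAS T1 → mem=4 r[T1]=3 [OK]
8. CAS T0 → mem=4 r[T0]=3 [RETRY]
9. LOAD T0 → mem=4 r[T0]=4 [LOAD]
10. CAS T0 → mem=5 r[T0]=4 [OK]
11. LOAD T0 → mem=5 r[T0]=5 [LOAD]
12. CAS T0 → mem=6 r[T0]=5 [OK]

T1 = (1, 1)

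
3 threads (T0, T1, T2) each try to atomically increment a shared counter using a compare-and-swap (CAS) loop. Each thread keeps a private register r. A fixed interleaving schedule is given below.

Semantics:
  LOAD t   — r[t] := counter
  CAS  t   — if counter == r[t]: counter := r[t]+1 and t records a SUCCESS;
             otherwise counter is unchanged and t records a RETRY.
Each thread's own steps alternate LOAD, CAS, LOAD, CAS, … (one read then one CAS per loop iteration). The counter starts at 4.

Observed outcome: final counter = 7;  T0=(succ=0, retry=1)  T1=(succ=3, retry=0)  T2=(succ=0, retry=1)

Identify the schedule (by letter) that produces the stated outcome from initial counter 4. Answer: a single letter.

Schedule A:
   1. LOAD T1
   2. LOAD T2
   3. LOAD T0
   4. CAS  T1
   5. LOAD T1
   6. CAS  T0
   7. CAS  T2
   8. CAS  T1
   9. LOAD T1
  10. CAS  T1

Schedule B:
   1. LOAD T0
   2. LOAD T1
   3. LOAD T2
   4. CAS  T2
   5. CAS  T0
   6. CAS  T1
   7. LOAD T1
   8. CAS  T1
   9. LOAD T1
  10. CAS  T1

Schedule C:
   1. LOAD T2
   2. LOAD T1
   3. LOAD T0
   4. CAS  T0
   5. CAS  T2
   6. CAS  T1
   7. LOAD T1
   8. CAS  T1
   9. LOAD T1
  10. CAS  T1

Tracing schedule A:
1. LOAD T1 → mem=4 r[T1]=4 [LOAD]
2. LOAD T2 → mem=4 r[T2]=4 [LOAD]
3. LOAD T0 → mem=4 r[T0]=4 [LOAD]
4. CAS T1 → mem=5 r[T1]=4 [OK]
5. LOAD T1 → mem=5 r[T1]=5 [LOAD]
6. CAS T0 → mem=5 r[T0]=4 [RETRY]
7. CAS T2 → mem=5 r[T2]=4 [RETRY]
8. CAS T1 → mem=6 r[T1]=5 [OK]
9. LOAD T1 → mem=6 r[T1]=6 [LOAD]
10. CAS T1 → mem=7 r[T1]=6 [OK]

A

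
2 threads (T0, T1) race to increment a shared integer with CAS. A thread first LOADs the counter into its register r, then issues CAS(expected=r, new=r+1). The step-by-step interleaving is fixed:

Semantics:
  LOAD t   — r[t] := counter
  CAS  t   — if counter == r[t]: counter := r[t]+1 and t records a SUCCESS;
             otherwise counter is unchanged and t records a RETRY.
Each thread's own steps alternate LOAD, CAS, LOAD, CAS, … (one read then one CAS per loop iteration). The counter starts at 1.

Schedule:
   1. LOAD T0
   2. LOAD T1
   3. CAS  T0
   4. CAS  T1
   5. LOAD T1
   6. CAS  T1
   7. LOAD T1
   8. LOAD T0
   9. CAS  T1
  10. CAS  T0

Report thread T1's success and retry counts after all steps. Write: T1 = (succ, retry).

T1 = (2, 1)

1. LOAD T0 → mem=1 r[T0]=1 [LOAD]
2. LOAD T1 → mem=1 r[T1]=1 [LOAD]
3. CAS T0 → mem=2 r[T0]=1 [OK]
4. CAS T1 → mem=2 r[T1]=1 [RETRY]
5. LOAD T1 → mem=2 r[T1]=2 [LOAD]
6. CAS T1 → mem=3 r[T1]=2 [OK]
7. LOAD T1 → mem=3 r[T1]=3 [LOAD]
8. LOAD T0 → mem=3 r[T0]=3 [LOAD]
9. CAS T1 → mem=4 r[T1]=3 [OK]
10. CAS T0 → mem=4 r[T0]=3 [RETRY]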